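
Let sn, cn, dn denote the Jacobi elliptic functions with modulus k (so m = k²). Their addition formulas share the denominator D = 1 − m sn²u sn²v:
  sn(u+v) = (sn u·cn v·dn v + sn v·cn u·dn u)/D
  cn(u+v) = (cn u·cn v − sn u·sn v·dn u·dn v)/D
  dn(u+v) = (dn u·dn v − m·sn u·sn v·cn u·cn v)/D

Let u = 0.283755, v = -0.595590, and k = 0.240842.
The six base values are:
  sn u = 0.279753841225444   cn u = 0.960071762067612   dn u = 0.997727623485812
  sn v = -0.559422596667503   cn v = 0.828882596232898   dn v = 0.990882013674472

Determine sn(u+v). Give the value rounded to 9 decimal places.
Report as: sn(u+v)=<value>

sn(u+v)=-0.306532078

m = k² = 0.058004868964
D = 1 − m·sn²u·sn²v = 0.998579318986476
sn(u+v) = (sn u·cn v·dn v + sn v·cn u·dn u)/D = -0.306096593503039/0.998579318986476 = -0.3065320778060141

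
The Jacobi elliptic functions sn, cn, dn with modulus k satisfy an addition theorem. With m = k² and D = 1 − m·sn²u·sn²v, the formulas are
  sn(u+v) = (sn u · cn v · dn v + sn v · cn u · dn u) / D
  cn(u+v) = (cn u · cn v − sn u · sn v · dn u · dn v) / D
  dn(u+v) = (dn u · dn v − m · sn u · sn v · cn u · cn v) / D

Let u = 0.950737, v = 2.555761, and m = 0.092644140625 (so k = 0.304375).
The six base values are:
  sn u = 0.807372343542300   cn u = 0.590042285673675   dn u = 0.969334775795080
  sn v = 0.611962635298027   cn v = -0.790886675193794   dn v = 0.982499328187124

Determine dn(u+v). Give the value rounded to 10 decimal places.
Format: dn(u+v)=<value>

dn(u+v)=0.9962628654

m = k² = 0.092644140625
D = 1 − m·sn²u·sn²v = 0.9773840150393292
dn(u+v) = (dn u·dn v − m·sn u·sn v·cn u·cn v)/D = 0.973731399440663/0.9773840150393292 = 0.9962628654219199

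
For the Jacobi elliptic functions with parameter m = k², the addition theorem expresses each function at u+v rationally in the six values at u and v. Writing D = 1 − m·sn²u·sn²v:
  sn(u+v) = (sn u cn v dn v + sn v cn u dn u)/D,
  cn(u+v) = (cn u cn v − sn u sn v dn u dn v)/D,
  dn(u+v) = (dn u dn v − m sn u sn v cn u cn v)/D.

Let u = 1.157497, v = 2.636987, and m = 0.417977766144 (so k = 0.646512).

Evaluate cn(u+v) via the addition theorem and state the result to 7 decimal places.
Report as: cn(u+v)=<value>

sn u = 0.8796724385433564, cn u = 0.4755800677774299, dn u = 0.8225320301635407
sn v = 0.7800857284445615, cn v = -0.6256726430627424, dn v = 0.8635082079375183
m = k² = 0.417977766144
D = 1 − m·sn²u·sn²v = 0.80317520127698
cn(u+v) = (cn u·cn v − sn u·sn v·dn u·dn v)/D = -0.7849541628323589/0.80317520127698 = -0.9773137437315654

cn(u+v)=-0.9773137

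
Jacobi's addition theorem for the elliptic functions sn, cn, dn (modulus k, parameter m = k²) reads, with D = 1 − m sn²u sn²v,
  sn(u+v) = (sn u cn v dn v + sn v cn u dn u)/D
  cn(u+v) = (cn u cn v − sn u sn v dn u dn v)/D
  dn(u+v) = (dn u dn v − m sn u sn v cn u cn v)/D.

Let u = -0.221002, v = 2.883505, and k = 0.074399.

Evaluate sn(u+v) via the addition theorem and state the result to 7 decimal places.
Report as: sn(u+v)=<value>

sn u = -0.2191977413992345, cn u = 0.9756804549469433, dn u = 0.9998670142126173
sn v = 0.2594301828894278, cn v = -0.9657618651644711, dn v = 0.9998137116662102
m = k² = 0.005535211201
D = 1 − m·sn²u·sn²v = 0.9999821002341537
sn(u+v) = (sn u·cn v·dn v + sn v·cn u·dn u)/D = 0.4647406810494379/0.9999821002341537 = 0.4647489999477143

sn(u+v)=0.4647490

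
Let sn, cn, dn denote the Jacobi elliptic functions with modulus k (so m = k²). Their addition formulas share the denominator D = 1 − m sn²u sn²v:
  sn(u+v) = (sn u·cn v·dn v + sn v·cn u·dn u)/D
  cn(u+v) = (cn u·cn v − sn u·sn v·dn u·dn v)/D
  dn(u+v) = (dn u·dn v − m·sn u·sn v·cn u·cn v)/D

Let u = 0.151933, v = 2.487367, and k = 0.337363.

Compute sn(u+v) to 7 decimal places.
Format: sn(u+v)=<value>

sn(u+v)=0.5597893

sn u = 0.1512836966788686, cn u = 0.988490385951819, dn u = 0.9986967364382066
sn v = 0.6762803916318874, cn v = -0.7366443048678385, dn v = 0.9736255302825736
m = k² = 0.113813793769
D = 1 − m·sn²u·sn²v = 0.9988086681651028
sn(u+v) = (sn u·cn v·dn v + sn v·cn u·dn u)/D = 0.5591223952826169/0.9988086681651028 = 0.5597892900847294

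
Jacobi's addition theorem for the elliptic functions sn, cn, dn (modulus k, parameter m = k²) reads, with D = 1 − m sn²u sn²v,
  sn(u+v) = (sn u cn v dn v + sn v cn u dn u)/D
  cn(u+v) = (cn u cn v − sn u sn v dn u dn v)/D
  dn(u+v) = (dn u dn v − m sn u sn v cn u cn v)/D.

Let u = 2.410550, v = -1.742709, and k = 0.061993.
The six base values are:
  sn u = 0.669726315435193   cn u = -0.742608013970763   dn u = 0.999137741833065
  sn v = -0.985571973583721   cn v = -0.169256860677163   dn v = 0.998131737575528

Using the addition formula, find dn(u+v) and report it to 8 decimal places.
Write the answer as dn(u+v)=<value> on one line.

m = k² = 0.003843132049
D = 1 − m·sn²u·sn²v = 0.9983256096013025
dn(u+v) = (dn u·dn v − m·sn u·sn v·cn u·cn v)/D = 0.9975899333642186/0.9983256096013025 = 0.9992630898876994

dn(u+v)=0.99926309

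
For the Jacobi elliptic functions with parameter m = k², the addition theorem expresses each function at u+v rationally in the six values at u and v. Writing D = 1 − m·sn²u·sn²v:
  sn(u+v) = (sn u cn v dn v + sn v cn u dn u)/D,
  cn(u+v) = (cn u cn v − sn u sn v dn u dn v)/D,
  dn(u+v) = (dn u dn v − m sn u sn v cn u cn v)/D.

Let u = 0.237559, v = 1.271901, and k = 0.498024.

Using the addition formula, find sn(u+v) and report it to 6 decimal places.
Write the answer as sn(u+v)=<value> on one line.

sn u = 0.2347986191564187, cn u = 0.9720440362669991, dn u = 0.9931395292220898
sn v = 0.9357516336969572, cn v = 0.3526597227264202, dn v = 0.8847706189364376
m = k² = 0.248027904576
D = 1 − m·sn²u·sn²v = 0.9880267290846943
sn(u+v) = (sn u·cn v·dn v + sn v·cn u·dn u)/D = 0.9766141274563229/0.9880267290846943 = 0.9884490962719764

sn(u+v)=0.988449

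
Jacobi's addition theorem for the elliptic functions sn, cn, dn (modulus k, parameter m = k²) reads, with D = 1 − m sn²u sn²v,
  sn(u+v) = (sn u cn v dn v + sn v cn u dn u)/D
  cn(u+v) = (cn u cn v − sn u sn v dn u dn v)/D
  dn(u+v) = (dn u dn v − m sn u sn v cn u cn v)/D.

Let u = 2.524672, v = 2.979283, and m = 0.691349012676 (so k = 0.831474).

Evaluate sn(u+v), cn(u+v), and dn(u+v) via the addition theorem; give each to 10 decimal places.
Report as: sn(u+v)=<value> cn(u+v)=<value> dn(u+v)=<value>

sn(u+v)=-0.9208706268 cn(u+v)=-0.3898682965 dn(u+v)=0.6432217058

sn u = 0.9656496941040802, cn u = -0.2598473942080163, dn u = 0.5960967494227071
sn v = 0.8488392973669978, cn v = -0.5286509692088926, dn v = 0.7084233007093396
m = k² = 0.691349012676
D = 1 − m·sn²u·sn²v = 0.535498077432737
sn(u+v) = (sn u·cn v·dn v + sn v·cn u·dn u)/D = -0.493124450230501/0.535498077432737 = -0.9208706268276779
cn(u+v) = (cn u·cn v − sn u·sn v·dn u·dn v)/D = -0.2087737232484582/0.535498077432737 = -0.3898682965387151
dn(u+v) = (dn u·dn v − m·sn u·sn v·cn u·cn v)/D = 0.3444439867966685/0.535498077432737 = 0.6432217057584739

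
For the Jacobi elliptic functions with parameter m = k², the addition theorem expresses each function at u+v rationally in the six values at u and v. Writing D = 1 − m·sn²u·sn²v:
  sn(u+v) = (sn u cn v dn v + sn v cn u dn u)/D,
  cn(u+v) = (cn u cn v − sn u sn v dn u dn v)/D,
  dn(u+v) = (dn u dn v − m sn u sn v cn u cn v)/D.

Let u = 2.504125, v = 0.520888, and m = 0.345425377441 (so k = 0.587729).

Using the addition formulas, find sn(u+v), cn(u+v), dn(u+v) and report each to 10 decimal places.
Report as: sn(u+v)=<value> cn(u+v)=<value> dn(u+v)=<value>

sn(u+v)=0.4373212699 cn(u+v)=-0.8993053468 dn(u+v)=0.9664043840

sn u = 0.8042880464740171, cn u = -0.5942396303672528, dn u = 0.881221587835988
sn v = 0.4909761845798389, cn v = 0.8711729944020441, dn v = 0.9574615306943768
m = k² = 0.345425377441
D = 1 − m·sn²u·sn²v = 0.946136034611794
sn(u+v) = (sn u·cn v·dn v + sn v·cn u·dn u)/D = 0.4137654121769201/0.946136034611794 = 0.4373212699236118
cn(u+v) = (cn u·cn v − sn u·sn v·dn u·dn v)/D = -0.8508651947735277/0.946136034611794 = -0.8993053468496668
dn(u+v) = (dn u·dn v − m·sn u·sn v·cn u·cn v)/D = 0.914350011741731/0.946136034611794 = 0.9664043840343688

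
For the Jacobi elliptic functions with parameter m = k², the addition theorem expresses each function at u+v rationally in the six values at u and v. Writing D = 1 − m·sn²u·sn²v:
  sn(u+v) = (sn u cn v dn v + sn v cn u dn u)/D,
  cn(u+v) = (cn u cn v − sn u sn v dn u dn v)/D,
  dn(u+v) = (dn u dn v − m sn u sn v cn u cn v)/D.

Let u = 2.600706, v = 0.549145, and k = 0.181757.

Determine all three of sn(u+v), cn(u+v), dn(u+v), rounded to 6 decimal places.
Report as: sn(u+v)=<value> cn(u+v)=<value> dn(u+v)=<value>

sn u = 0.5365842238402295, cn u = -0.8438467696956471, dn u = 0.9952327874215067
sn v = 0.5212260683223704, cn v = 0.8534186462113443, dn v = 0.9955023847915294
m = k² = 0.033035607049
D = 1 − m·sn²u·sn²v = 0.9974158938625881
sn(u+v) = (sn u·cn v·dn v + sn v·cn u·dn u)/D = 0.01813323713452135/0.9974158938625881 = 0.01818021674418948
cn(u+v) = (cn u·cn v − sn u·sn v·dn u·dn v)/D = -0.9972510471494772/0.9974158938625881 = -0.999834726201853
dn(u+v) = (dn u·dn v − m·sn u·sn v·cn u·cn v)/D = 0.9974104484865109/0.9974158938625881 = 0.9999945405160368

sn(u+v)=0.018180 cn(u+v)=-0.999835 dn(u+v)=0.999995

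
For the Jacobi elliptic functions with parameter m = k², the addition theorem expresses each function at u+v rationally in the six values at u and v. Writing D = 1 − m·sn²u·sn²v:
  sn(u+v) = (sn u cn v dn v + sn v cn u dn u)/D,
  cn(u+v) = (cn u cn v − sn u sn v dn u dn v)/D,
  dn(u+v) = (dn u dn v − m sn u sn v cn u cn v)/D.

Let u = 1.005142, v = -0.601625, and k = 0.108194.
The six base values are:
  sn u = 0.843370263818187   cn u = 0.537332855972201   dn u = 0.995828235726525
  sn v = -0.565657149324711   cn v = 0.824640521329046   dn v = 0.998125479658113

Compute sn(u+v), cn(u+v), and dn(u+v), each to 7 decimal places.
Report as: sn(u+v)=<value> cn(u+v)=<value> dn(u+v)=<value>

sn(u+v)=0.3925412 cn(u+v)=0.9197344 dn(u+v)=0.9990977

m = k² = 0.011705941636
D = 1 − m·sn²u·sn²v = 0.9973359063703547
sn(u+v) = (sn u·cn v·dn v + sn v·cn u·dn u)/D = 0.391495427925249/0.9973359063703547 = 0.3925411944206785
cn(u+v) = (cn u·cn v − sn u·sn v·dn u·dn v)/D = 0.9172841653758137/0.9973359063703547 = 0.9197344239957462
dn(u+v) = (dn u·dn v − m·sn u·sn v·cn u·cn v)/D = 0.9964360270629111/0.9973359063703547 = 0.9990977169259667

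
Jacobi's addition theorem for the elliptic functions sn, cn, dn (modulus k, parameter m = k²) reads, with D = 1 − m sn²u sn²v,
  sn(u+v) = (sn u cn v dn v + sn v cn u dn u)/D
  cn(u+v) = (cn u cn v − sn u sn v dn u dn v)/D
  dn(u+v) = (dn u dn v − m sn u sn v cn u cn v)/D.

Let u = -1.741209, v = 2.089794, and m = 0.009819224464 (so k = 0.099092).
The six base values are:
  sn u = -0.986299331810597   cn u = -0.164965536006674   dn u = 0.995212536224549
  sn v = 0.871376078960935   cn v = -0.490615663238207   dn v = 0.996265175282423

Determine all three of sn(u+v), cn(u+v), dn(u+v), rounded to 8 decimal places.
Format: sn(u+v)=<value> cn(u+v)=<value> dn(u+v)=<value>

sn(u+v)=0.34150467 cn(u+v)=0.93988008 dn(u+v)=0.99942725

m = k² = 0.009819224464
D = 1 − m·sn²u·sn²v = 0.9927471961414551
sn(u+v) = (sn u·cn v·dn v + sn v·cn u·dn u)/D = 0.339027803657291/0.9927471961414551 = 0.3415046700459111
cn(u+v) = (cn u·cn v − sn u·sn v·dn u·dn v)/D = 0.933063311782236/0.9927471961414551 = 0.939880077635883
dn(u+v) = (dn u·dn v − m·sn u·sn v·cn u·cn v)/D = 0.9921786004764889/0.9927471961414551 = 0.9994272502937543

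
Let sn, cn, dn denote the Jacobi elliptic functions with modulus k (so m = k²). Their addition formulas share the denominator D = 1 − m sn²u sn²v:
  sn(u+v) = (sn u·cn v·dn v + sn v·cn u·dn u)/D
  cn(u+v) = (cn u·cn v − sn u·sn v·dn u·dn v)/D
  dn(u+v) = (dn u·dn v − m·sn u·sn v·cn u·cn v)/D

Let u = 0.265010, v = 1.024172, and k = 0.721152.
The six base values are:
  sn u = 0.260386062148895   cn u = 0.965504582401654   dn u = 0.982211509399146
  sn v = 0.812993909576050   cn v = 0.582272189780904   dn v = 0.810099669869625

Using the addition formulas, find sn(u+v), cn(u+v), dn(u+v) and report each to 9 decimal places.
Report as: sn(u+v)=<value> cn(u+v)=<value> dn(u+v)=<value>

m = k² = 0.520060207104
D = 1 − m·sn²u·sn²v = 0.9766942181806901
sn(u+v) = (sn u·cn v·dn v + sn v·cn u·dn u)/D = 0.8938099983177881/0.9766942181806901 = 0.9151380049968021
cn(u+v) = (cn u·cn v − sn u·sn v·dn u·dn v)/D = 0.3937452002688352/0.9766942181806901 = 0.4031407096913844
dn(u+v) = (dn u·dn v − m·sn u·sn v·cn u·cn v)/D = 0.7337965752072592/0.9766942181806901 = 0.7513063572487593

sn(u+v)=0.915138005 cn(u+v)=0.403140710 dn(u+v)=0.751306357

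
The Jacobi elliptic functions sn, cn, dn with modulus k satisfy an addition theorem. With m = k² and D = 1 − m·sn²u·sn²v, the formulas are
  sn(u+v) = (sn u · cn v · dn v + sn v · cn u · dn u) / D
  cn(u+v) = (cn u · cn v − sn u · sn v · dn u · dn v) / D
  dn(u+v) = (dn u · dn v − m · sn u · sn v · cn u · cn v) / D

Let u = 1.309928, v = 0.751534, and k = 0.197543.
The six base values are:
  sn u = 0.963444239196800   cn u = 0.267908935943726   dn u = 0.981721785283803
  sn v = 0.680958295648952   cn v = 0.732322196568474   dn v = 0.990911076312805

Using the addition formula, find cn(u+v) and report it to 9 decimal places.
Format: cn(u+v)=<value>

cn(u+v)=-0.449575316

m = k² = 0.039023236849
D = 1 − m·sn²u·sn²v = 0.9832035505092927
cn(u+v) = (cn u·cn v − sn u·sn v·dn u·dn v)/D = -0.4420240471465244/0.9832035505092927 = -0.4495753162379844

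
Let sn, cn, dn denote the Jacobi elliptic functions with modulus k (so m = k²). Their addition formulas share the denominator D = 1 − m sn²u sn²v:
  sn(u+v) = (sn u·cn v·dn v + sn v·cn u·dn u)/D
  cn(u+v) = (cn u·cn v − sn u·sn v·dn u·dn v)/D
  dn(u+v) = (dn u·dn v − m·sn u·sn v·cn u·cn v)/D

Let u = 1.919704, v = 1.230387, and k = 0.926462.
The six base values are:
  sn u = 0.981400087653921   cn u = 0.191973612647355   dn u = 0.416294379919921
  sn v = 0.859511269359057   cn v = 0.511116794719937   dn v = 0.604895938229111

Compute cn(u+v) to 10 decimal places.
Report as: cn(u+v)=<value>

cn(u+v)=-0.2936047479

m = k² = 0.858331837444
D = 1 − m·sn²u·sn²v = 0.3892681670677199
cn(u+v) = (cn u·cn v − sn u·sn v·dn u·dn v)/D = -0.1142909820754073/0.3892681670677199 = -0.2936047479462259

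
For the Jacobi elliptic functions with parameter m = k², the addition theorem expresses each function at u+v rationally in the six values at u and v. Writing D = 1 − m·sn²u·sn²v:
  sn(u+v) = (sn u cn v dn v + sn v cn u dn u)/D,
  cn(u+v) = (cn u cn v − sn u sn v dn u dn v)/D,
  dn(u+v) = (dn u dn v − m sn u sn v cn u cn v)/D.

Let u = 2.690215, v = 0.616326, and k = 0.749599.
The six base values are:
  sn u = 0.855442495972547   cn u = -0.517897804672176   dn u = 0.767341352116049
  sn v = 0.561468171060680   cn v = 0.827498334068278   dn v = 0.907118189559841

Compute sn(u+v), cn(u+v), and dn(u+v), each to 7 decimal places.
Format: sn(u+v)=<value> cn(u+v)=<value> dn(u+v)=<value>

sn(u+v)=0.4814000 cn(u+v)=-0.8765010 dn(u+v)=0.9326212

m = k² = 0.561898660801
D = 1 − m·sn²u·sn²v = 0.8703746558779557
sn(u+v) = (sn u·cn v·dn v + sn v·cn u·dn u)/D = 0.4189983980680547/0.8703746558779557 = 0.4814000444962483
cn(u+v) = (cn u·cn v − sn u·sn v·dn u·dn v)/D = -0.7628842533511056/0.8703746558779557 = -0.8765009966674368
dn(u+v) = (dn u·dn v − m·sn u·sn v·cn u·cn v)/D = 0.8117298227290686/0.8703746558779557 = 0.9326211617573681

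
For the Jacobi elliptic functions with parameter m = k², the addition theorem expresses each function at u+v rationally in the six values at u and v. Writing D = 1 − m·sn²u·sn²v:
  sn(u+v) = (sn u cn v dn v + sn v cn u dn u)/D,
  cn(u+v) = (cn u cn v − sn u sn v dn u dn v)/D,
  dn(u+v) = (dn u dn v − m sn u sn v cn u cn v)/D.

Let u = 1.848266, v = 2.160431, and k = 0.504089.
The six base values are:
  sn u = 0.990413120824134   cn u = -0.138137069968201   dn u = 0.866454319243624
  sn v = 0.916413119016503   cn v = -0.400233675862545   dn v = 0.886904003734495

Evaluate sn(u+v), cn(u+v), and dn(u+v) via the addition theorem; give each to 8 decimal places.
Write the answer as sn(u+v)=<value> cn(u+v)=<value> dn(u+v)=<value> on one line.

sn(u+v)=-0.58336642 cn(u+v)=-0.81220910 dn(u+v)=0.95578432

m = k² = 0.254105719921
D = 1 − m·sn²u·sn²v = 0.7906708032319593
sn(u+v) = (sn u·cn v·dn v + sn v·cn u·dn u)/D = -0.4612507982765885/0.7906708032319593 = -0.5833664230311425
cn(u+v) = (cn u·cn v − sn u·sn v·dn u·dn v)/D = -0.6421900187426473/0.7906708032319593 = -0.8122090965261655
dn(u+v) = (dn u·dn v − m·sn u·sn v·cn u·cn v)/D = 0.7557107535319963/0.7906708032319593 = 0.9557843168647941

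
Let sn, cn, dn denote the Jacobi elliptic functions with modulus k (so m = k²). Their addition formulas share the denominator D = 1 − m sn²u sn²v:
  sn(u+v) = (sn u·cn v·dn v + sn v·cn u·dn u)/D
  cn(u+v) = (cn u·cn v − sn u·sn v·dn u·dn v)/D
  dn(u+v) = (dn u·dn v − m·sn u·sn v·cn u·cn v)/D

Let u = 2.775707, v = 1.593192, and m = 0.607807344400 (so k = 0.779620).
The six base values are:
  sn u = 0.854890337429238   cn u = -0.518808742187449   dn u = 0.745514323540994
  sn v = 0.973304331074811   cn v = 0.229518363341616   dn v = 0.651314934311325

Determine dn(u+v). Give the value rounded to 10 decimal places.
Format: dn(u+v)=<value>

m = k² = 0.6078073444
D = 1 − m·sn²u·sn²v = 0.5791919180188719
dn(u+v) = (dn u·dn v − m·sn u·sn v·cn u·cn v)/D = 0.5457858579468388/0.5791919180188719 = 0.9423229865045447

dn(u+v)=0.9423229865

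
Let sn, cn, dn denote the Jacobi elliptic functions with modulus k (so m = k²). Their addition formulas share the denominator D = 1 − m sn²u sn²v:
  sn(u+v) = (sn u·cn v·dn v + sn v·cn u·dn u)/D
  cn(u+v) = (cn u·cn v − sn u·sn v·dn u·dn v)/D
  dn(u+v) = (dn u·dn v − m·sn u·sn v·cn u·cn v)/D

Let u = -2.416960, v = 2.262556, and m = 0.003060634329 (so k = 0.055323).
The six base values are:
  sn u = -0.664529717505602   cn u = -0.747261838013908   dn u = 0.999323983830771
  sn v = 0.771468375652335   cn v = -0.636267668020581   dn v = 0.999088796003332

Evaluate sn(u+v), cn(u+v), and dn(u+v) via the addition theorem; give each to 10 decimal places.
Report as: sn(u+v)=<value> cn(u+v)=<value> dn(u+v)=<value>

sn(u+v)=-0.1537893705 cn(u+v)=0.9881036532 dn(u+v)=0.9999638056

m = k² = 0.003060634329
D = 1 − m·sn²u·sn²v = 0.9991955917510959
sn(u+v) = (sn u·cn v·dn v + sn v·cn u·dn u)/D = -0.1536656610265534/0.9991955917510959 = -0.153789370464749
cn(u+v) = (cn u·cn v − sn u·sn v·dn u·dn v)/D = 0.9873088145033929/0.9991955917510959 = 0.9881036532328257
dn(u+v) = (dn u·dn v − m·sn u·sn v·cn u·cn v)/D = 0.9991594264190611/0.9991955917510959 = 0.9999638055528534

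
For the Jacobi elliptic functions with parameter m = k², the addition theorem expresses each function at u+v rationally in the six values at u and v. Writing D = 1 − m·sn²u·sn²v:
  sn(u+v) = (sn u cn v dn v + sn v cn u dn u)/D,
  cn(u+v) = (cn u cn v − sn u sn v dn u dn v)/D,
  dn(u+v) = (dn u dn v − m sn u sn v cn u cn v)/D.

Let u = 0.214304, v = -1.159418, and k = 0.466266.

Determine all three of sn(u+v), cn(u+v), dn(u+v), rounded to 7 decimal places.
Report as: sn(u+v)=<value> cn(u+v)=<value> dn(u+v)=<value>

sn u = 0.2123222769799373, cn u = 0.9771996984741935, dn u = 0.9950875667779858
sn v = -0.898510196191067, cn v = 0.4389526481759624, dn v = 0.9080117246726561
m = k² = 0.217403982756
D = 1 − m·sn²u·sn²v = 0.9920876654562949
sn(u+v) = (sn u·cn v·dn v + sn v·cn u·dn u)/D = -0.7890844877420965/0.9920876654562949 = -0.7953777828486252
cn(u+v) = (cn u·cn v − sn u·sn v·dn u·dn v)/D = 0.6013182245328296/0.9920876654562949 = 0.6061140012826012
dn(u+v) = (dn u·dn v − m·sn u·sn v·cn u·cn v)/D = 0.9213416331579614/0.9920876654562949 = 0.928689737044765

sn(u+v)=-0.7953778 cn(u+v)=0.6061140 dn(u+v)=0.9286897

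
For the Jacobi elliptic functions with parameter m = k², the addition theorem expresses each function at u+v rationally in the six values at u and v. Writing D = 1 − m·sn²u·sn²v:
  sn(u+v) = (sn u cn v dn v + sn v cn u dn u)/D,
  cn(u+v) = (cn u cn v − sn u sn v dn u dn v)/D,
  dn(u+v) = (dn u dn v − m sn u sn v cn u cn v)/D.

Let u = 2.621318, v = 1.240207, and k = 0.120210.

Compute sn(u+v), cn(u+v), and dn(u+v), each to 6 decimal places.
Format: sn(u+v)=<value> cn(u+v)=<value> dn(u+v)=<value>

sn(u+v)=-0.650100 cn(u+v)=-0.759849 dn(u+v)=0.996942

sn u = 0.5067193296317629, cn u = -0.8621110838966965, dn u = 0.998143095577493
sn v = 0.9447514618884826, cn v = 0.3277875459189611, dn v = 0.993530160173148
m = k² = 0.0144504441
D = 1 − m·sn²u·sn²v = 0.9966882977550052
sn(u+v) = (sn u·cn v·dn v + sn v·cn u·dn u)/D = -0.64794662482864/0.9966882977550052 = -0.650099561004288
cn(u+v) = (cn u·cn v − sn u·sn v·dn u·dn v)/D = -0.7573326443874868/0.9966882977550052 = -0.7598490381529952
dn(u+v) = (dn u·dn v − m·sn u·sn v·cn u·cn v)/D = 0.9936401577832212/0.9966882977550052 = 0.9969417319550659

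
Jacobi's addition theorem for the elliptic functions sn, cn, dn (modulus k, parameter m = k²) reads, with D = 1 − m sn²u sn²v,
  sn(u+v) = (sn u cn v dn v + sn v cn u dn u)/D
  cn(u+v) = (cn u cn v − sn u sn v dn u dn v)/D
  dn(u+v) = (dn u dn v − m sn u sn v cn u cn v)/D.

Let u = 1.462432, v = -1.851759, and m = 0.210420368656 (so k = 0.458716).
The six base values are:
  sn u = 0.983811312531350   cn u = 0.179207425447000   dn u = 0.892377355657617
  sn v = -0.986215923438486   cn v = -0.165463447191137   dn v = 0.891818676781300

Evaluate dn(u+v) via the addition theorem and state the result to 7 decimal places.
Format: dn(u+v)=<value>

m = k² = 0.210420368656
D = 1 − m·sn²u·sn²v = 0.8019132520913733
dn(u+v) = (dn u·dn v − m·sn u·sn v·cn u·cn v)/D = 0.7897849702202926/0.8019132520913733 = 0.984875818126898

dn(u+v)=0.9848758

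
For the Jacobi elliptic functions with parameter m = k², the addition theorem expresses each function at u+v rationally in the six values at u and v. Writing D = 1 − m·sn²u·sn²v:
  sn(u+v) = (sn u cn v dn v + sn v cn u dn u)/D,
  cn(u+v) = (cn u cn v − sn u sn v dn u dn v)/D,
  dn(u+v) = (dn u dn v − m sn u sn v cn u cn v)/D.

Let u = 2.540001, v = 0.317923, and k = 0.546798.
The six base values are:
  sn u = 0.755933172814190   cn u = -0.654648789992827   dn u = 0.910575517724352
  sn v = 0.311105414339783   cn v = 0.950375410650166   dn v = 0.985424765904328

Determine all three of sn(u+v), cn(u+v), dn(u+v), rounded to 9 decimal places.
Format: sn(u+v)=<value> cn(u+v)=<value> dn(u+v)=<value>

sn(u+v)=0.531282383 cn(u+v)=-0.847194800 dn(u+v)=0.956873734

m = k² = 0.298988052804
D = 1 − m·sn²u·sn²v = 0.9834637975092805
sn(u+v) = (sn u·cn v·dn v + sn v·cn u·dn u)/D = 0.5224969902174952/0.9834637975092805 = 0.5312823832872859
cn(u+v) = (cn u·cn v − sn u·sn v·dn u·dn v)/D = -0.8331854152738355/0.9834637975092805 = -0.8471948000363207
dn(u+v) = (dn u·dn v − m·sn u·sn v·cn u·cn v)/D = 0.9410506757352977/0.9834637975092805 = 0.9568737335513537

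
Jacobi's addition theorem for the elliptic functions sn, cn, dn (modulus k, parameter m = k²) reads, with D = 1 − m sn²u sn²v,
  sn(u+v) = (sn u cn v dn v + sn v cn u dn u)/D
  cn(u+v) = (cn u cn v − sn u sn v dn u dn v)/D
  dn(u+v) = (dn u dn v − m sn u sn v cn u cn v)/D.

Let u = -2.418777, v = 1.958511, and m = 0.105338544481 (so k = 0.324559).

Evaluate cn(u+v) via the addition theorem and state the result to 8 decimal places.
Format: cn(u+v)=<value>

cn(u+v)=0.89666130

sn u = -0.7192010879824199, cn u = -0.6948019826144018, dn u = 0.9723752445828365
sn v = 0.9474089066669056, cn v = -0.3200255670539756, dn v = 0.9515512840558375
m = k² = 0.105338544481
D = 1 − m·sn²u·sn²v = 0.951093913562369
cn(u+v) = (cn u·cn v − sn u·sn v·dn u·dn v)/D = 0.852809106649456/0.951093913562369 = 0.8966613017795662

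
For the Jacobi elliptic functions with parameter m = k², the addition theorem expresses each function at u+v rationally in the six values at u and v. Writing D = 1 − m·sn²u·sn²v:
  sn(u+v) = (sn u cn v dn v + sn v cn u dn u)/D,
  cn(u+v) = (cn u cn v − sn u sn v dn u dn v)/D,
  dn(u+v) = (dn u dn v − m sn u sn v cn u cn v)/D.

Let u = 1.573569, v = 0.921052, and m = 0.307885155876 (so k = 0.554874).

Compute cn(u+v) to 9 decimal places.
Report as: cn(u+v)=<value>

cn(u+v)=-0.616370869

sn u = 0.9927212357090555, cn u = 0.1204348295647317, dn u = 0.8346140300755405
sn v = 0.7754318024677188, cn v = 0.6314313262118571, dn v = 0.9027016978006225
m = k² = 0.307885155876
D = 1 − m·sn²u·sn²v = 0.8175555770630702
cn(u+v) = (cn u·cn v − sn u·sn v·dn u·dn v)/D = -0.5039174415234749/0.8175555770630702 = -0.6163708690407481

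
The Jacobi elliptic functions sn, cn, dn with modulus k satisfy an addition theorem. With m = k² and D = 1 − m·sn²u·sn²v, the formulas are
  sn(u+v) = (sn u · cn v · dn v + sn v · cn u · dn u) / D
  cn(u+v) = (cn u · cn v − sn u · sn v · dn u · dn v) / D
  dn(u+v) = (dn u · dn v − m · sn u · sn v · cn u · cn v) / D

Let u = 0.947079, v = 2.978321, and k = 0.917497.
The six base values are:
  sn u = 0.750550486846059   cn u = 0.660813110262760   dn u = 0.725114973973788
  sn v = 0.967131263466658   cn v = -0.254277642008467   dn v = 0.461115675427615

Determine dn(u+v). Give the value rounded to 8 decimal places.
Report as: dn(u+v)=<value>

dn(u+v)=0.78539675

m = k² = 0.841800745009
D = 1 − m·sn²u·sn²v = 0.556452666424246
dn(u+v) = (dn u·dn v − m·sn u·sn v·cn u·cn v)/D = 0.4370361135329526/0.556452666424246 = 0.7853967460365285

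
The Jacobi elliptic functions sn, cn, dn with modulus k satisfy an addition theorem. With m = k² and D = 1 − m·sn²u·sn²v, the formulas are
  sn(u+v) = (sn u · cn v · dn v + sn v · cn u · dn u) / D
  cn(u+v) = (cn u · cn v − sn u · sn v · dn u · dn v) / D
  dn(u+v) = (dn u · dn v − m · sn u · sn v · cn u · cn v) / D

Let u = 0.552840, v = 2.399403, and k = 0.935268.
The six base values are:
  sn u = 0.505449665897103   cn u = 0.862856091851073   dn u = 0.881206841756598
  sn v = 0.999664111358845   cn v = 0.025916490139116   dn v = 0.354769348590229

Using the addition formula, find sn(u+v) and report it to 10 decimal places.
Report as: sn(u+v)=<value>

m = k² = 0.874726231824
D = 1 − m·sn²u·sn²v = 0.7766755978396288
sn(u+v) = (sn u·cn v·dn v + sn v·cn u·dn u)/D = 0.764746591527671/0.7766755978396288 = 0.9846409410246195

sn(u+v)=0.9846409410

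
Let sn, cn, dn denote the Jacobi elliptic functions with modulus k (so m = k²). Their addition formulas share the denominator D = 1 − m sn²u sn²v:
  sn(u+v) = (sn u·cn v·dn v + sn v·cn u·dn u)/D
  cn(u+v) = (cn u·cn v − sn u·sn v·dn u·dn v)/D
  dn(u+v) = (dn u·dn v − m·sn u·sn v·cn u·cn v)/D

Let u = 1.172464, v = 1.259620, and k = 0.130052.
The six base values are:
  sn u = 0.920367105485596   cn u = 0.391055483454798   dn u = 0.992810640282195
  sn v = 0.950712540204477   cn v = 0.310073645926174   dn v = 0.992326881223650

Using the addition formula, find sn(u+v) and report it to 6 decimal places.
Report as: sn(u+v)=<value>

sn(u+v)=0.660858

m = k² = 0.016913522704
D = 1 − m·sn²u·sn²v = 0.987050449541679
sn(u+v) = (sn u·cn v·dn v + sn v·cn u·dn u)/D = 0.6523002993579532/0.987050449541679 = 0.6608581148621515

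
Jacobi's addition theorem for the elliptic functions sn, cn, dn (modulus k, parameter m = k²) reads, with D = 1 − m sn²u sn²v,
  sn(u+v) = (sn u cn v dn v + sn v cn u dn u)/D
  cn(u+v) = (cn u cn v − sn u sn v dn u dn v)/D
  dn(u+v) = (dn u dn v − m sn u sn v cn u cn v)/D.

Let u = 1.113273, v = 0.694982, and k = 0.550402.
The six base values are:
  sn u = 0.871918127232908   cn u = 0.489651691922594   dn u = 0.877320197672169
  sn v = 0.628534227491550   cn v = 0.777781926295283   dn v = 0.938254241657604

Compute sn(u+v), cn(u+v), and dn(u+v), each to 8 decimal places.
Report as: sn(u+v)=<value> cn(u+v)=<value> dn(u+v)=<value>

sn(u+v)=0.99700773 cn(u+v)=-0.07730196 dn(u+v)=0.83598319

m = k² = 0.302942361604
D = 1 − m·sn²u·sn²v = 0.9090151076766833
sn(u+v) = (sn u·cn v·dn v + sn v·cn u·dn u)/D = 0.9062950862629285/0.9090151076766833 = 0.9970077269444874
cn(u+v) = (cn u·cn v − sn u·sn v·dn u·dn v)/D = -0.07026864592492961/0.9090151076766833 = -0.07730195607477474
dn(u+v) = (dn u·dn v − m·sn u·sn v·cn u·cn v)/D = 0.7599213519262872/0.9090151076766833 = 0.8359831926980189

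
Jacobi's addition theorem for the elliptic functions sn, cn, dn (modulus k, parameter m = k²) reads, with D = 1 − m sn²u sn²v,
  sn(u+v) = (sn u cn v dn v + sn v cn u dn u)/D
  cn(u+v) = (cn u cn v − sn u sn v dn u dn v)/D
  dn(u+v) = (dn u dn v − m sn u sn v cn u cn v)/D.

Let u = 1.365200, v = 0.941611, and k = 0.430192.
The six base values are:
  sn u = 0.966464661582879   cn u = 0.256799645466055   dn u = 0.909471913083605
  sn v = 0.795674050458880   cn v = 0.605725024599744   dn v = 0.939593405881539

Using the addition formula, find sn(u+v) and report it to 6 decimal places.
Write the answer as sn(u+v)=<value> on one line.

m = k² = 0.185065156864
D = 1 − m·sn²u·sn²v = 0.8905622875798981
sn(u+v) = (sn u·cn v·dn v + sn v·cn u·dn u)/D = 0.7358804134752579/0.8905622875798981 = 0.8263098760615746

sn(u+v)=0.826310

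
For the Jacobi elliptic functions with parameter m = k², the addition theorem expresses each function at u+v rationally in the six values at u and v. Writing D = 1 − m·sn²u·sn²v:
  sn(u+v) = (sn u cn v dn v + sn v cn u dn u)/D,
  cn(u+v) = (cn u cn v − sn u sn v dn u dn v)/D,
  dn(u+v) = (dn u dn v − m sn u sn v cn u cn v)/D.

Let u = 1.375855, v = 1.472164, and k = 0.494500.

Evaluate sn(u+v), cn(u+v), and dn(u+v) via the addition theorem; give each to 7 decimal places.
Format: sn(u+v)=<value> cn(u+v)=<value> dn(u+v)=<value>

sn(u+v)=0.4901287 cn(u+v)=-0.8716501 dn(u+v)=0.9701842

sn u = 0.9643553695308655, cn u = 0.2646105085913783, dn u = 0.8789718115011718
sn v = 0.9832277784420343, cn v = 0.1823818403787557, dn v = 0.8738441467953486
m = k² = 0.24453025
D = 1 − m·sn²u·sn²v = 0.7801557670241849
sn(u+v) = (sn u·cn v·dn v + sn v·cn u·dn u)/D = 0.3823767091207972/0.7801557670241849 = 0.4901286708157392
cn(u+v) = (cn u·cn v − sn u·sn v·dn u·dn v)/D = -0.6800228475154666/0.7801557670241849 = -0.8716500938131062
dn(u+v) = (dn u·dn v − m·sn u·sn v·cn u·cn v)/D = 0.7568948253901553/0.7801557670241849 = 0.9701842342039515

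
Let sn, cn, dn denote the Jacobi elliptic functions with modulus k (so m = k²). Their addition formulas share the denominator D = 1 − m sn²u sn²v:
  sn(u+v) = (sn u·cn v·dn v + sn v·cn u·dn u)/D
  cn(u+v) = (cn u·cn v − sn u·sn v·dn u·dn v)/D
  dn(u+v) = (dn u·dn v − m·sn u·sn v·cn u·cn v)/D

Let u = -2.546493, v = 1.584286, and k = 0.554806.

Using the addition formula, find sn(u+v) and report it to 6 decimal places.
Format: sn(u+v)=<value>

sn u = -0.7576704300392928, cn u = -0.6526373567641322, dn u = 0.9073573638961182
sn v = 0.9937619979611529, cn v = 0.1115217082377129, dn v = 0.8342772678851121
m = k² = 0.307809697636
D = 1 − m·sn²u·sn²v = 0.8254950523811909
sn(u+v) = (sn u·cn v·dn v + sn v·cn u·dn u)/D = -0.6589749973669977/0.8254950523811909 = -0.7982785547486252

sn(u+v)=-0.798279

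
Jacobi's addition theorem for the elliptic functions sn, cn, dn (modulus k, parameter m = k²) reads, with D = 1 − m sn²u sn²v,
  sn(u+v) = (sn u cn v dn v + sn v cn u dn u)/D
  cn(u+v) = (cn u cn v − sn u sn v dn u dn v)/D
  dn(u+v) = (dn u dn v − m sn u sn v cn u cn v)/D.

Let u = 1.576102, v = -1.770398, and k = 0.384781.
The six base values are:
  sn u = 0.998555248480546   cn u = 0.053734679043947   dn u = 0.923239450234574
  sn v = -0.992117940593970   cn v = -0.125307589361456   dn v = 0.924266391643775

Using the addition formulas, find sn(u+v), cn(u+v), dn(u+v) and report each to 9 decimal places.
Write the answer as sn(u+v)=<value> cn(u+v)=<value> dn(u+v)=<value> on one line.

sn(u+v)=-0.192899620 cn(u+v)=0.981218496 dn(u+v)=0.997241586

m = k² = 0.148056417961
D = 1 − m·sn²u·sn²v = 0.8546891505443229
sn(u+v) = (sn u·cn v·dn v + sn v·cn u·dn u)/D = -0.1648692125852898/0.8546891505443229 = -0.1928996202657892
cn(u+v) = (cn u·cn v − sn u·sn v·dn u·dn v)/D = 0.8386368026742463/0.8546891505443229 = 0.9812184958006623
dn(u+v) = (dn u·dn v − m·sn u·sn v·cn u·cn v)/D = 0.8523315643802924/0.8546891505443229 = 0.9972415864147462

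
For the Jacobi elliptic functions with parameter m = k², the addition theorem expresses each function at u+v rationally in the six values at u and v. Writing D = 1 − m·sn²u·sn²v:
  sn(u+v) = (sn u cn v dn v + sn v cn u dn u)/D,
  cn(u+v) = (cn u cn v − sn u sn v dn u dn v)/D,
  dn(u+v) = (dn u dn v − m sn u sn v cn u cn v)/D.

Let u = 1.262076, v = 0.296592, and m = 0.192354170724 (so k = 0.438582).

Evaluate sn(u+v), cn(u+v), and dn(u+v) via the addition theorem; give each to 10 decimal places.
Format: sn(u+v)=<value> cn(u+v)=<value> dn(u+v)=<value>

sn u = 0.9374573804284589, cn u = 0.3481000716463755, dn u = 0.9115668314149271
sn v = 0.2914772750357812, cn v = 0.9565777533152836, dn v = 0.9917952317143098
m = k² = 0.192354170724
D = 1 − m·sn²u·sn²v = 0.9856380280591221
sn(u+v) = (sn u·cn v·dn v + sn v·cn u·dn u)/D = 0.9818837843792588/0.9856380280591221 = 0.9961910523204386
cn(u+v) = (cn u·cn v − sn u·sn v·dn u·dn v)/D = 0.08594507740027913/0.9856380280591221 = 0.08719740407086224
dn(u+v) = (dn u·dn v − m·sn u·sn v·cn u·cn v)/D = 0.8865858564085287/0.9856380280591221 = 0.8995045150138506

sn(u+v)=0.9961910523 cn(u+v)=0.0871974041 dn(u+v)=0.8995045150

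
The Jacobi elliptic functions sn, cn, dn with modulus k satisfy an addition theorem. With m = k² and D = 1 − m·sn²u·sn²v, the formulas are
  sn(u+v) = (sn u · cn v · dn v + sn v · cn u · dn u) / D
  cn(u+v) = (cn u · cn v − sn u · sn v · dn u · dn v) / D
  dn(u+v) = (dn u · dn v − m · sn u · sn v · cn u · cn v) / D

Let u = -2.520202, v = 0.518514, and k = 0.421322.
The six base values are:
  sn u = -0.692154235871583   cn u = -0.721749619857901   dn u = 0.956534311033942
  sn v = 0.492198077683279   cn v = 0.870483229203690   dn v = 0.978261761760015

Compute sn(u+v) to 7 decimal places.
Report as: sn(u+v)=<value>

sn(u+v)=-0.9487606

m = k² = 0.177512227684
D = 1 − m·sn²u·sn²v = 0.9793977874836719
sn(u+v) = (sn u·cn v·dn v + sn v·cn u·dn u)/D = -0.9292140376899349/0.9793977874836719 = -0.9487606053076022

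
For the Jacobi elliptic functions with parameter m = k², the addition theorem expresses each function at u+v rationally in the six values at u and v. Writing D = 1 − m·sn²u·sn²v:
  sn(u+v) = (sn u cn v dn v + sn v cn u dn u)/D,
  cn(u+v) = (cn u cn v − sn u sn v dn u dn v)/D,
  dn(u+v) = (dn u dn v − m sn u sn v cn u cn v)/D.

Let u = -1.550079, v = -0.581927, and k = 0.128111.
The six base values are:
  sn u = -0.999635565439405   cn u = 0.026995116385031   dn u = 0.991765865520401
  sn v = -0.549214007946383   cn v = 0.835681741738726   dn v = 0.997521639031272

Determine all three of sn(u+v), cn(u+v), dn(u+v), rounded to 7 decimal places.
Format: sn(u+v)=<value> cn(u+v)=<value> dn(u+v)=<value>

m = k² = 0.016412428321
D = 1 − m·sn²u·sn²v = 0.9950530280027851
sn(u+v) = (sn u·cn v·dn v + sn v·cn u·dn u)/D = -0.8480108402034463/0.9950530280027851 = -0.8522267822304167
cn(u+v) = (cn u·cn v − sn u·sn v·dn u·dn v)/D = -0.5205844248870269/0.9950530280027851 = -0.523172544815943
dn(u+v) = (dn u·dn v − m·sn u·sn v·cn u·cn v)/D = 0.9891046375070685/0.9950530280027851 = 0.9940220366871744

sn(u+v)=-0.8522268 cn(u+v)=-0.5231725 dn(u+v)=0.9940220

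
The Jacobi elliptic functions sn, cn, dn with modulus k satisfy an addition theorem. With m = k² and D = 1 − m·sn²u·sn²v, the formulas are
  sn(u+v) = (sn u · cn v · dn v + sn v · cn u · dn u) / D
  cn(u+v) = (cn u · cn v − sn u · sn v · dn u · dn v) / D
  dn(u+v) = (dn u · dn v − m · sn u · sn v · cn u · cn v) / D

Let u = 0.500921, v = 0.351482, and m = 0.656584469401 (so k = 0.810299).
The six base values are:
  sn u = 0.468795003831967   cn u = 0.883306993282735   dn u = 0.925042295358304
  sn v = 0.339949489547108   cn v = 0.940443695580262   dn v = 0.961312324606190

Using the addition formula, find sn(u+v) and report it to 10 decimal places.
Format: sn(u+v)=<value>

sn(u+v)=0.7134882965

m = k² = 0.656584469401
D = 1 − m·sn²u·sn²v = 0.9833242513000915
sn(u+v) = (sn u·cn v·dn v + sn v·cn u·dn u)/D = 0.7015903449594958/0.9833242513000915 = 0.7134882964921243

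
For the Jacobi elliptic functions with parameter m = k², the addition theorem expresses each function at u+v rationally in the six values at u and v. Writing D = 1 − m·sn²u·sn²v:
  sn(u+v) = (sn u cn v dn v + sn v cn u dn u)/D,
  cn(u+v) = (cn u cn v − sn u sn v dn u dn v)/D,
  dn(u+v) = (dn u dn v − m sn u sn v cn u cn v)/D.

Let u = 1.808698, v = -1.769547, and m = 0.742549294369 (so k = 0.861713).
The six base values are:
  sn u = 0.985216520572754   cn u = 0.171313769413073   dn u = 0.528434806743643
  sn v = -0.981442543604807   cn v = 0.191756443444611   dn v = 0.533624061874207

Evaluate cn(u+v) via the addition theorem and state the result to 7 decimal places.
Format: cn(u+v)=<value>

m = k² = 0.742549294369
D = 1 − m·sn²u·sn²v = 0.3057459517809151
cn(u+v) = (cn u·cn v − sn u·sn v·dn u·dn v)/D = 0.3055117467279538/0.3057459517809151 = 0.9992339880492378

cn(u+v)=0.9992340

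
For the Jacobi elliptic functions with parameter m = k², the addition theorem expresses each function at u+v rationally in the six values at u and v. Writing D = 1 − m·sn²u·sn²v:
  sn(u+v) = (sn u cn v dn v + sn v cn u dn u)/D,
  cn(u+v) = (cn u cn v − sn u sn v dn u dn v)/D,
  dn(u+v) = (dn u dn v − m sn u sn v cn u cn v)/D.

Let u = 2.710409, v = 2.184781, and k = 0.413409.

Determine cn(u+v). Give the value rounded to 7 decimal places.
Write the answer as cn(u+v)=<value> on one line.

sn u = 0.5437471399213355, cn u = -0.839249097602951, dn u = 0.9744072420032038
sn v = 0.8798924326132585, cn v = -0.4751729232920605, dn v = 0.9314944831317033
m = k² = 0.170907001281
D = 1 − m·sn²u·sn²v = 0.9608787258828999
cn(u+v) = (cn u·cn v − sn u·sn v·dn u·dn v)/D = -0.03546908348926825/0.9608787258828999 = -0.03691317388328856

cn(u+v)=-0.0369132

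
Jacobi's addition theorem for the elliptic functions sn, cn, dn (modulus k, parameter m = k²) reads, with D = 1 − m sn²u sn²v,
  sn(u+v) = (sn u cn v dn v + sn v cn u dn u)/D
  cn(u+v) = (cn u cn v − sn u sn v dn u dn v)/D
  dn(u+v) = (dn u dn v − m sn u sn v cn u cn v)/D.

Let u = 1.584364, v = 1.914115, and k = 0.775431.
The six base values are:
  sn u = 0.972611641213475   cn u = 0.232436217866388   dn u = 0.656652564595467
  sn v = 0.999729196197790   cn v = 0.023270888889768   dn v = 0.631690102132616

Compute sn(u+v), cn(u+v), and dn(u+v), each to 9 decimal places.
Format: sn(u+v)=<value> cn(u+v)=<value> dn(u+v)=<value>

m = k² = 0.601293235761
D = 1 − m·sn²u·sn²v = 0.4315006192948701
sn(u+v) = (sn u·cn v·dn v + sn v·cn u·dn u)/D = 0.1668858874005198/0.4315006192948701 = 0.3867570055246588
cn(u+v) = (cn u·cn v − sn u·sn v·dn u·dn v)/D = -0.3979219584772842/0.4315006192948701 = -0.9221816625142787
dn(u+v) = (dn u·dn v − m·sn u·sn v·cn u·cn v)/D = 0.4116384664055141/0.4315006192948701 = 0.9539695842805198

sn(u+v)=0.386757006 cn(u+v)=-0.922181663 dn(u+v)=0.953969584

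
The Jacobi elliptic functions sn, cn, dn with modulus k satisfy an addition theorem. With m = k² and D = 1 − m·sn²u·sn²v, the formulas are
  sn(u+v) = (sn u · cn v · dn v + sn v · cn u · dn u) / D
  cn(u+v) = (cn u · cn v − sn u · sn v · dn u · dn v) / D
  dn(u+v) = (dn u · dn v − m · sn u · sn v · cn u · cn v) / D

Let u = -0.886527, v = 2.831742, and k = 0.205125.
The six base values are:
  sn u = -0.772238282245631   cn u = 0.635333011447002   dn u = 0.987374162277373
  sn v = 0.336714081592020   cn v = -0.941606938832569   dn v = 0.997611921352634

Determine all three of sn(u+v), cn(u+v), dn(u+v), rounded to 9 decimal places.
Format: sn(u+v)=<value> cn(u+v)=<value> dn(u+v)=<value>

m = k² = 0.042076265625
D = 1 − m·sn²u·sn²v = 0.9971551301615343
sn(u+v) = (sn u·cn v·dn v + sn v·cn u·dn u)/D = 0.9366330276302757/0.9971551301615343 = 0.9393052287446445
cn(u+v) = (cn u·cn v − sn u·sn v·dn u·dn v)/D = -0.3421065991173066/0.9971551301615343 = -0.3430826245279278
dn(u+v) = (dn u·dn v − m·sn u·sn v·cn u·cn v)/D = 0.978471066100687/0.9971551301615343 = 0.9812626305619863

sn(u+v)=0.939305229 cn(u+v)=-0.343082625 dn(u+v)=0.981262631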